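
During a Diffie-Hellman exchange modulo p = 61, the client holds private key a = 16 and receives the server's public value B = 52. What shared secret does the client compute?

Shared key K = 52^16 mod 61.
52^1 ≡ 52 (mod 61)
52^2 = (52^1)^2 ≡ 52^2 = 2704 ≡ 20 (mod 61)
52^4 = (52^2)^2 ≡ 20^2 = 400 ≡ 34 (mod 61)
52^8 = (52^4)^2 ≡ 34^2 = 1156 ≡ 58 (mod 61)
52^16 = (52^8)^2 ≡ 58^2 = 3364 ≡ 9 (mod 61)

9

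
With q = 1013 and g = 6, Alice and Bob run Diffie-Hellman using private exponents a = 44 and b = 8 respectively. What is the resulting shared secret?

923

Alice sends A = g^a mod q = 6^44 mod 1013.
6^1 ≡ 6 (mod 1013)
6^2 = (6^1)^2 ≡ 6^2 = 36 ≡ 36 (mod 1013)
6^4 = (6^2)^2 ≡ 36^2 = 1296 ≡ 283 (mod 1013)
6^8 = (6^4)^2 ≡ 283^2 = 80089 ≡ 62 (mod 1013)
6^16 = (6^8)^2 ≡ 62^2 = 3844 ≡ 805 (mod 1013)
6^32 = (6^16)^2 ≡ 805^2 = 648025 ≡ 718 (mod 1013)
6^44 = 6^32 · 6^8 · 6^4 ≡ 718 · 62 · 283 ≡ 360 (mod 1013).
So A = 360. Bob then computes K = A^b mod q = 360^8 mod 1013.
360^1 ≡ 360 (mod 1013)
360^2 = (360^1)^2 ≡ 360^2 = 129600 ≡ 949 (mod 1013)
360^4 = (360^2)^2 ≡ 949^2 = 900601 ≡ 44 (mod 1013)
360^8 = (360^4)^2 ≡ 44^2 = 1936 ≡ 923 (mod 1013)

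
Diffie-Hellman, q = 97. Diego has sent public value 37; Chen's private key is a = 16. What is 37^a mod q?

36

Shared key K = 37^16 mod 97.
37^1 ≡ 37 (mod 97)
37^2 = (37^1)^2 ≡ 37^2 = 1369 ≡ 11 (mod 97)
37^4 = (37^2)^2 ≡ 11^2 = 121 ≡ 24 (mod 97)
37^8 = (37^4)^2 ≡ 24^2 = 576 ≡ 91 (mod 97)
37^16 = (37^8)^2 ≡ 91^2 = 8281 ≡ 36 (mod 97)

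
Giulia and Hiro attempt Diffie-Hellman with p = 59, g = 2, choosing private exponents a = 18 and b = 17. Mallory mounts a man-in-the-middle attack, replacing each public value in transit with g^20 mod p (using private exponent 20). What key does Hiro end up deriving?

3

Hiro receives Mallory's public value M = 2^20 mod 59 instead of the honest one.
2^1 ≡ 2 (mod 59)
2^2 = (2^1)^2 ≡ 2^2 = 4 ≡ 4 (mod 59)
2^4 = (2^2)^2 ≡ 4^2 = 16 ≡ 16 (mod 59)
2^8 = (2^4)^2 ≡ 16^2 = 256 ≡ 20 (mod 59)
2^16 = (2^8)^2 ≡ 20^2 = 400 ≡ 46 (mod 59)
2^20 = 2^16 · 2^4 ≡ 46 · 16 ≡ 28 (mod 59).
So M = 28. Hiro computes K = M^17 mod 59.
28^1 ≡ 28 (mod 59)
28^2 = (28^1)^2 ≡ 28^2 = 784 ≡ 17 (mod 59)
28^4 = (28^2)^2 ≡ 17^2 = 289 ≡ 53 (mod 59)
28^8 = (28^4)^2 ≡ 53^2 = 2809 ≡ 36 (mod 59)
28^16 = (28^8)^2 ≡ 36^2 = 1296 ≡ 57 (mod 59)
28^17 = 28^16 · 28^1 ≡ 57 · 28 ≡ 3 (mod 59).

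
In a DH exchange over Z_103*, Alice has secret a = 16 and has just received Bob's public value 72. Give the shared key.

93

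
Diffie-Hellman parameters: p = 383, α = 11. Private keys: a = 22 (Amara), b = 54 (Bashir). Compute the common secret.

373

Amara sends A = α^a mod p = 11^22 mod 383.
11^1 ≡ 11 (mod 383)
11^2 = (11^1)^2 ≡ 11^2 = 121 ≡ 121 (mod 383)
11^4 = (11^2)^2 ≡ 121^2 = 14641 ≡ 87 (mod 383)
11^8 = (11^4)^2 ≡ 87^2 = 7569 ≡ 292 (mod 383)
11^16 = (11^8)^2 ≡ 292^2 = 85264 ≡ 238 (mod 383)
11^22 = 11^16 · 11^4 · 11^2 ≡ 238 · 87 · 121 ≡ 223 (mod 383).
So A = 223. Bashir then computes K = A^b mod p = 223^54 mod 383.
223^1 ≡ 223 (mod 383)
223^2 = (223^1)^2 ≡ 223^2 = 49729 ≡ 322 (mod 383)
223^4 = (223^2)^2 ≡ 322^2 = 103684 ≡ 274 (mod 383)
223^8 = (223^4)^2 ≡ 274^2 = 75076 ≡ 8 (mod 383)
223^16 = (223^8)^2 ≡ 8^2 = 64 ≡ 64 (mod 383)
223^32 = (223^16)^2 ≡ 64^2 = 4096 ≡ 266 (mod 383)
223^54 = 223^32 · 223^16 · 223^4 · 223^2 ≡ 266 · 64 · 274 · 322 ≡ 373 (mod 383).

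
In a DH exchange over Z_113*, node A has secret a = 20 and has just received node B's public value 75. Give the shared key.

105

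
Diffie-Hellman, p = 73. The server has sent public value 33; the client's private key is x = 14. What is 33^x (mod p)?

19

Shared key K = 33^14 mod 73.
33^1 ≡ 33 (mod 73)
33^2 = (33^1)^2 ≡ 33^2 = 1089 ≡ 67 (mod 73)
33^4 = (33^2)^2 ≡ 67^2 = 4489 ≡ 36 (mod 73)
33^8 = (33^4)^2 ≡ 36^2 = 1296 ≡ 55 (mod 73)
33^14 = 33^8 · 33^4 · 33^2 ≡ 55 · 36 · 67 ≡ 19 (mod 73).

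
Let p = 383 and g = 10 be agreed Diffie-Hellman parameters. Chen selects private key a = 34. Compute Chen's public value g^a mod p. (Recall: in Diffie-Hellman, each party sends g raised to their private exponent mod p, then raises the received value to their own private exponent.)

Public value = 10^34 mod 383.
10^1 ≡ 10 (mod 383)
10^2 = (10^1)^2 ≡ 10^2 = 100 ≡ 100 (mod 383)
10^4 = (10^2)^2 ≡ 100^2 = 10000 ≡ 42 (mod 383)
10^8 = (10^4)^2 ≡ 42^2 = 1764 ≡ 232 (mod 383)
10^16 = (10^8)^2 ≡ 232^2 = 53824 ≡ 204 (mod 383)
10^32 = (10^16)^2 ≡ 204^2 = 41616 ≡ 252 (mod 383)
10^34 = 10^32 · 10^2 ≡ 252 · 100 ≡ 305 (mod 383).

305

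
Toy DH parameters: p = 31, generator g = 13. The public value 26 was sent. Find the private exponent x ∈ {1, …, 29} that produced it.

25

Try successive powers of 13 modulo 31:
13^1 ≡ 13
13^2 ≡ 14
13^3 ≡ 27
13^4 ≡ 10
13^5 ≡ 6
13^6 ≡ 16
13^7 ≡ 22
13^8 ≡ 7
13^9 ≡ 29
13^10 ≡ 5
13^11 ≡ 3
13^12 ≡ 8
13^13 ≡ 11
13^14 ≡ 19
13^15 ≡ 30
13^16 ≡ 18
13^17 ≡ 17
13^18 ≡ 4
13^19 ≡ 21
13^20 ≡ 25
13^21 ≡ 15
13^22 ≡ 9
13^23 ≡ 24
13^24 ≡ 2
13^25 ≡ 26
Found: x = 25.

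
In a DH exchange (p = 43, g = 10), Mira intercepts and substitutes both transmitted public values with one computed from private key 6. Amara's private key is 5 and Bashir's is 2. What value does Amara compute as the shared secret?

41

Amara receives Mira's public value M = 10^6 mod 43 instead of the honest one.
10^1 ≡ 10 (mod 43)
10^2 = (10^1)^2 ≡ 10^2 = 100 ≡ 14 (mod 43)
10^4 = (10^2)^2 ≡ 14^2 = 196 ≡ 24 (mod 43)
10^6 = 10^4 · 10^2 ≡ 24 · 14 ≡ 35 (mod 43).
So M = 35. Amara computes K = M^5 mod 43.
35^1 ≡ 35 (mod 43)
35^2 = (35^1)^2 ≡ 35^2 = 1225 ≡ 21 (mod 43)
35^4 = (35^2)^2 ≡ 21^2 = 441 ≡ 11 (mod 43)
35^5 = 35^4 · 35^1 ≡ 11 · 35 ≡ 41 (mod 43).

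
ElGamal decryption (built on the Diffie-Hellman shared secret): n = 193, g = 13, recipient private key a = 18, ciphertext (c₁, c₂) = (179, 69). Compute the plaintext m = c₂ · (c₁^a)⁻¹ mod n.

Shared mask s = c₁^a mod n = 179^18 mod 193.
179^1 ≡ 179 (mod 193)
179^2 = (179^1)^2 ≡ 179^2 = 32041 ≡ 3 (mod 193)
179^4 = (179^2)^2 ≡ 3^2 = 9 ≡ 9 (mod 193)
179^8 = (179^4)^2 ≡ 9^2 = 81 ≡ 81 (mod 193)
179^16 = (179^8)^2 ≡ 81^2 = 6561 ≡ 192 (mod 193)
179^18 = 179^16 · 179^2 ≡ 192 · 3 ≡ 190 (mod 193).
So s = 190; s⁻¹ ≡ 64 (mod 193).
m = c₂ · s⁻¹ mod 193 = 69 · 64 mod 193 = 170.

170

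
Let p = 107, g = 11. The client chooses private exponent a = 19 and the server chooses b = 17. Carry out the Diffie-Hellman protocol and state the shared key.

The client sends A = g^a mod p = 11^19 mod 107.
11^1 ≡ 11 (mod 107)
11^2 = (11^1)^2 ≡ 11^2 = 121 ≡ 14 (mod 107)
11^4 = (11^2)^2 ≡ 14^2 = 196 ≡ 89 (mod 107)
11^8 = (11^4)^2 ≡ 89^2 = 7921 ≡ 3 (mod 107)
11^16 = (11^8)^2 ≡ 3^2 = 9 ≡ 9 (mod 107)
11^19 = 11^16 · 11^2 · 11^1 ≡ 9 · 14 · 11 ≡ 102 (mod 107).
So A = 102. The server then computes K = A^b mod p = 102^17 mod 107.
102^1 ≡ 102 (mod 107)
102^2 = (102^1)^2 ≡ 102^2 = 10404 ≡ 25 (mod 107)
102^4 = (102^2)^2 ≡ 25^2 = 625 ≡ 90 (mod 107)
102^8 = (102^4)^2 ≡ 90^2 = 8100 ≡ 75 (mod 107)
102^16 = (102^8)^2 ≡ 75^2 = 5625 ≡ 61 (mod 107)
102^17 = 102^16 · 102^1 ≡ 61 · 102 ≡ 16 (mod 107).

16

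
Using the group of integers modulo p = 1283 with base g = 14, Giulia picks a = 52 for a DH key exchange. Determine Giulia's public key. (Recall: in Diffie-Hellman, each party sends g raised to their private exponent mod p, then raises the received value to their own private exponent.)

Public value = 14^52 mod 1283.
14^1 ≡ 14 (mod 1283)
14^2 = (14^1)^2 ≡ 14^2 = 196 ≡ 196 (mod 1283)
14^4 = (14^2)^2 ≡ 196^2 = 38416 ≡ 1209 (mod 1283)
14^8 = (14^4)^2 ≡ 1209^2 = 1461681 ≡ 344 (mod 1283)
14^16 = (14^8)^2 ≡ 344^2 = 118336 ≡ 300 (mod 1283)
14^32 = (14^16)^2 ≡ 300^2 = 90000 ≡ 190 (mod 1283)
14^52 = 14^32 · 14^16 · 14^4 ≡ 190 · 300 · 1209 ≡ 504 (mod 1283).

504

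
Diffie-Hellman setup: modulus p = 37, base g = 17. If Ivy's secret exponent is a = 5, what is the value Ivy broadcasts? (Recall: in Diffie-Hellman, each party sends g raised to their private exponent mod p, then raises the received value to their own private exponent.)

19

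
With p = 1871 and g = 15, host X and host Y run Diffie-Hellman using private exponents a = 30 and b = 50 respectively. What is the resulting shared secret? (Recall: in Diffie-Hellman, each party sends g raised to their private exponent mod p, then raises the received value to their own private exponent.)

Host X sends A = g^a mod p = 15^30 mod 1871.
15^1 ≡ 15 (mod 1871)
15^2 = (15^1)^2 ≡ 15^2 = 225 ≡ 225 (mod 1871)
15^4 = (15^2)^2 ≡ 225^2 = 50625 ≡ 108 (mod 1871)
15^8 = (15^4)^2 ≡ 108^2 = 11664 ≡ 438 (mod 1871)
15^16 = (15^8)^2 ≡ 438^2 = 191844 ≡ 1002 (mod 1871)
15^30 = 15^16 · 15^8 · 15^4 · 15^2 ≡ 1002 · 438 · 108 · 225 ≡ 1768 (mod 1871).
So A = 1768. Host Y then computes K = A^b mod p = 1768^50 mod 1871.
1768^1 ≡ 1768 (mod 1871)
1768^2 = (1768^1)^2 ≡ 1768^2 = 3125824 ≡ 1254 (mod 1871)
1768^4 = (1768^2)^2 ≡ 1254^2 = 1572516 ≡ 876 (mod 1871)
1768^8 = (1768^4)^2 ≡ 876^2 = 767376 ≡ 266 (mod 1871)
1768^16 = (1768^8)^2 ≡ 266^2 = 70756 ≡ 1529 (mod 1871)
1768^32 = (1768^16)^2 ≡ 1529^2 = 2337841 ≡ 962 (mod 1871)
1768^50 = 1768^32 · 1768^16 · 1768^2 ≡ 962 · 1529 · 1254 ≡ 1323 (mod 1871).

1323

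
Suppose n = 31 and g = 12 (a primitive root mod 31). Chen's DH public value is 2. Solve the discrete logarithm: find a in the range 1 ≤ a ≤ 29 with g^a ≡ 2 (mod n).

6

Try successive powers of 12 modulo 31:
12^1 ≡ 12
12^2 ≡ 20
12^3 ≡ 23
12^4 ≡ 28
12^5 ≡ 26
12^6 ≡ 2
Found: a = 6.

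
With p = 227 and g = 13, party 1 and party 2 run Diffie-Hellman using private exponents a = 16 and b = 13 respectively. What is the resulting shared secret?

Party 1 sends A = g^a mod p = 13^16 mod 227.
13^1 ≡ 13 (mod 227)
13^2 = (13^1)^2 ≡ 13^2 = 169 ≡ 169 (mod 227)
13^4 = (13^2)^2 ≡ 169^2 = 28561 ≡ 186 (mod 227)
13^8 = (13^4)^2 ≡ 186^2 = 34596 ≡ 92 (mod 227)
13^16 = (13^8)^2 ≡ 92^2 = 8464 ≡ 65 (mod 227)
So A = 65. Party 2 then computes K = A^b mod p = 65^13 mod 227.
65^1 ≡ 65 (mod 227)
65^2 = (65^1)^2 ≡ 65^2 = 4225 ≡ 139 (mod 227)
65^4 = (65^2)^2 ≡ 139^2 = 19321 ≡ 26 (mod 227)
65^8 = (65^4)^2 ≡ 26^2 = 676 ≡ 222 (mod 227)
65^13 = 65^8 · 65^4 · 65^1 ≡ 222 · 26 · 65 ≡ 176 (mod 227).

176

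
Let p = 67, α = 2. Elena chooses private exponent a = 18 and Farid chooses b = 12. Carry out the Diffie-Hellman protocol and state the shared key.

40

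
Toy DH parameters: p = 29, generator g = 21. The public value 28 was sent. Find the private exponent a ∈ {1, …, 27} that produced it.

14

Try successive powers of 21 modulo 29:
21^1 ≡ 21
21^2 ≡ 6
21^3 ≡ 10
21^4 ≡ 7
21^5 ≡ 2
21^6 ≡ 13
21^7 ≡ 12
21^8 ≡ 20
21^9 ≡ 14
21^10 ≡ 4
21^11 ≡ 26
21^12 ≡ 24
21^13 ≡ 11
21^14 ≡ 28
Found: a = 14.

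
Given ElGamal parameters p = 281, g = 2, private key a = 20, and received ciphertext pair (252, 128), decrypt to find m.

246

Shared mask s = c₁^a mod p = 252^20 mod 281.
252^1 ≡ 252 (mod 281)
252^2 = (252^1)^2 ≡ 252^2 = 63504 ≡ 279 (mod 281)
252^4 = (252^2)^2 ≡ 279^2 = 77841 ≡ 4 (mod 281)
252^8 = (252^4)^2 ≡ 4^2 = 16 ≡ 16 (mod 281)
252^16 = (252^8)^2 ≡ 16^2 = 256 ≡ 256 (mod 281)
252^20 = 252^16 · 252^4 ≡ 256 · 4 ≡ 181 (mod 281).
So s = 181; s⁻¹ ≡ 59 (mod 281).
m = c₂ · s⁻¹ mod 281 = 128 · 59 mod 281 = 246.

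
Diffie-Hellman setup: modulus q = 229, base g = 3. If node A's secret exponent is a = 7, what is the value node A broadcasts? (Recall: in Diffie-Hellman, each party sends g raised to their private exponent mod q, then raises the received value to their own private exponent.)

Public value = 3^7 (mod 229).
3^1 ≡ 3 (mod 229)
3^2 = (3^1)^2 ≡ 3^2 = 9 ≡ 9 (mod 229)
3^4 = (3^2)^2 ≡ 9^2 = 81 ≡ 81 (mod 229)
3^7 = 3^4 · 3^2 · 3^1 ≡ 81 · 9 · 3 ≡ 126 (mod 229).

126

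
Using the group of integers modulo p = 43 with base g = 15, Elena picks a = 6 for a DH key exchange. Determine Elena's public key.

11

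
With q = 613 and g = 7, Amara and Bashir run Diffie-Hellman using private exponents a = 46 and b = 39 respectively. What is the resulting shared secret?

Bashir sends B = g^b mod q = 7^39 mod 613.
7^1 ≡ 7 (mod 613)
7^2 = (7^1)^2 ≡ 7^2 = 49 ≡ 49 (mod 613)
7^4 = (7^2)^2 ≡ 49^2 = 2401 ≡ 562 (mod 613)
7^8 = (7^4)^2 ≡ 562^2 = 315844 ≡ 149 (mod 613)
7^16 = (7^8)^2 ≡ 149^2 = 22201 ≡ 133 (mod 613)
7^32 = (7^16)^2 ≡ 133^2 = 17689 ≡ 525 (mod 613)
7^39 = 7^32 · 7^4 · 7^2 · 7^1 ≡ 525 · 562 · 49 · 7 ≡ 141 (mod 613).
So B = 141. Amara then computes K = B^a mod q = 141^46 mod 613.
141^1 ≡ 141 (mod 613)
141^2 = (141^1)^2 ≡ 141^2 = 19881 ≡ 265 (mod 613)
141^4 = (141^2)^2 ≡ 265^2 = 70225 ≡ 343 (mod 613)
141^8 = (141^4)^2 ≡ 343^2 = 117649 ≡ 566 (mod 613)
141^16 = (141^8)^2 ≡ 566^2 = 320356 ≡ 370 (mod 613)
141^32 = (141^16)^2 ≡ 370^2 = 136900 ≡ 201 (mod 613)
141^46 = 141^32 · 141^8 · 141^4 · 141^2 ≡ 201 · 566 · 343 · 265 ≡ 431 (mod 613).

431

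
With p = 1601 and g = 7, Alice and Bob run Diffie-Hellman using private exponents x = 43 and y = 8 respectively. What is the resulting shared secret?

Bob sends B = g^y mod p = 7^8 mod 1601.
7^1 ≡ 7 (mod 1601)
7^2 = (7^1)^2 ≡ 7^2 = 49 ≡ 49 (mod 1601)
7^4 = (7^2)^2 ≡ 49^2 = 2401 ≡ 800 (mod 1601)
7^8 = (7^4)^2 ≡ 800^2 = 640000 ≡ 1201 (mod 1601)
So B = 1201. Alice then computes K = B^x mod p = 1201^43 mod 1601.
1201^1 ≡ 1201 (mod 1601)
1201^2 = (1201^1)^2 ≡ 1201^2 = 1442401 ≡ 1501 (mod 1601)
1201^4 = (1201^2)^2 ≡ 1501^2 = 2253001 ≡ 394 (mod 1601)
1201^8 = (1201^4)^2 ≡ 394^2 = 155236 ≡ 1540 (mod 1601)
1201^16 = (1201^8)^2 ≡ 1540^2 = 2371600 ≡ 519 (mod 1601)
1201^32 = (1201^16)^2 ≡ 519^2 = 269361 ≡ 393 (mod 1601)
1201^43 = 1201^32 · 1201^8 · 1201^2 · 1201^1 ≡ 393 · 1540 · 1501 · 1201 ≡ 551 (mod 1601).

551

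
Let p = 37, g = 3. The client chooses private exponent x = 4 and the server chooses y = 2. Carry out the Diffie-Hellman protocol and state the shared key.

The server sends B = g^y mod p = 3^2 mod 37.
3^1 ≡ 3 (mod 37)
3^2 = (3^1)^2 ≡ 3^2 = 9 ≡ 9 (mod 37)
So B = 9. The client then computes K = B^x mod p = 9^4 mod 37.
9^1 ≡ 9 (mod 37)
9^2 = (9^1)^2 ≡ 9^2 = 81 ≡ 7 (mod 37)
9^4 = (9^2)^2 ≡ 7^2 = 49 ≡ 12 (mod 37)

12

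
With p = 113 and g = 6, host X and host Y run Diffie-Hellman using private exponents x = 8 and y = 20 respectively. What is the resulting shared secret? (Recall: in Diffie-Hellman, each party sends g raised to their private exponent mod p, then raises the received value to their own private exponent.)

106

Host Y sends B = g^y mod p = 6^20 mod 113.
6^1 ≡ 6 (mod 113)
6^2 = (6^1)^2 ≡ 6^2 = 36 ≡ 36 (mod 113)
6^4 = (6^2)^2 ≡ 36^2 = 1296 ≡ 53 (mod 113)
6^8 = (6^4)^2 ≡ 53^2 = 2809 ≡ 97 (mod 113)
6^16 = (6^8)^2 ≡ 97^2 = 9409 ≡ 30 (mod 113)
6^20 = 6^16 · 6^4 ≡ 30 · 53 ≡ 8 (mod 113).
So B = 8. Host X then computes K = B^x mod p = 8^8 mod 113.
8^1 ≡ 8 (mod 113)
8^2 = (8^1)^2 ≡ 8^2 = 64 ≡ 64 (mod 113)
8^4 = (8^2)^2 ≡ 64^2 = 4096 ≡ 28 (mod 113)
8^8 = (8^4)^2 ≡ 28^2 = 784 ≡ 106 (mod 113)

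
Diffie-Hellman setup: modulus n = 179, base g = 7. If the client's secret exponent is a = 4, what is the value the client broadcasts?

Public value = 7^4 mod 179.
7^1 ≡ 7 (mod 179)
7^2 = (7^1)^2 ≡ 7^2 = 49 ≡ 49 (mod 179)
7^4 = (7^2)^2 ≡ 49^2 = 2401 ≡ 74 (mod 179)

74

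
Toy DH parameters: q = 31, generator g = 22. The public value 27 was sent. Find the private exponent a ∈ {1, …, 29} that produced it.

9

Try successive powers of 22 modulo 31:
22^1 ≡ 22
22^2 ≡ 19
22^3 ≡ 15
22^4 ≡ 20
22^5 ≡ 6
22^6 ≡ 8
22^7 ≡ 21
22^8 ≡ 28
22^9 ≡ 27
Found: a = 9.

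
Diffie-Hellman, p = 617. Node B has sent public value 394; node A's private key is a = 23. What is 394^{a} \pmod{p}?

333

Shared key K = 394^23 mod 617.
394^1 ≡ 394 (mod 617)
394^2 = (394^1)^2 ≡ 394^2 = 155236 ≡ 369 (mod 617)
394^4 = (394^2)^2 ≡ 369^2 = 136161 ≡ 421 (mod 617)
394^8 = (394^4)^2 ≡ 421^2 = 177241 ≡ 162 (mod 617)
394^16 = (394^8)^2 ≡ 162^2 = 26244 ≡ 330 (mod 617)
394^23 = 394^16 · 394^4 · 394^2 · 394^1 ≡ 330 · 421 · 369 · 394 ≡ 333 (mod 617).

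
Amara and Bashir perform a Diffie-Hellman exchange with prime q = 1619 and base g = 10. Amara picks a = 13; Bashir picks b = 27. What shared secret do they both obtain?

Amara sends A = g^a mod q = 10^13 mod 1619.
10^1 ≡ 10 (mod 1619)
10^2 = (10^1)^2 ≡ 10^2 = 100 ≡ 100 (mod 1619)
10^4 = (10^2)^2 ≡ 100^2 = 10000 ≡ 286 (mod 1619)
10^8 = (10^4)^2 ≡ 286^2 = 81796 ≡ 846 (mod 1619)
10^13 = 10^8 · 10^4 · 10^1 ≡ 846 · 286 · 10 ≡ 774 (mod 1619).
So A = 774. Bashir then computes K = A^b mod q = 774^27 mod 1619.
774^1 ≡ 774 (mod 1619)
774^2 = (774^1)^2 ≡ 774^2 = 599076 ≡ 46 (mod 1619)
774^4 = (774^2)^2 ≡ 46^2 = 2116 ≡ 497 (mod 1619)
774^8 = (774^4)^2 ≡ 497^2 = 247009 ≡ 921 (mod 1619)
774^16 = (774^8)^2 ≡ 921^2 = 848241 ≡ 1504 (mod 1619)
774^27 = 774^16 · 774^8 · 774^2 · 774^1 ≡ 1504 · 921 · 46 · 774 ≡ 1425 (mod 1619).

1425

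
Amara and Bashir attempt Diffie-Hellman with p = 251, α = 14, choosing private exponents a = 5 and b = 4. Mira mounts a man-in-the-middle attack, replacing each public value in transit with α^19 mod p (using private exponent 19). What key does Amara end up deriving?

226

Amara receives Mira's public value M = 14^19 mod 251 instead of the honest one.
14^1 ≡ 14 (mod 251)
14^2 = (14^1)^2 ≡ 14^2 = 196 ≡ 196 (mod 251)
14^4 = (14^2)^2 ≡ 196^2 = 38416 ≡ 13 (mod 251)
14^8 = (14^4)^2 ≡ 13^2 = 169 ≡ 169 (mod 251)
14^16 = (14^8)^2 ≡ 169^2 = 28561 ≡ 198 (mod 251)
14^19 = 14^16 · 14^2 · 14^1 ≡ 198 · 196 · 14 ≡ 148 (mod 251).
So M = 148. Amara computes K = M^5 mod 251.
148^1 ≡ 148 (mod 251)
148^2 = (148^1)^2 ≡ 148^2 = 21904 ≡ 67 (mod 251)
148^4 = (148^2)^2 ≡ 67^2 = 4489 ≡ 222 (mod 251)
148^5 = 148^4 · 148^1 ≡ 222 · 148 ≡ 226 (mod 251).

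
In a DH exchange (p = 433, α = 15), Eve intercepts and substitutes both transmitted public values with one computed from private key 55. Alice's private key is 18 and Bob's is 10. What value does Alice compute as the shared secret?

Alice receives Eve's public value M = 15^55 mod 433 instead of the honest one.
15^1 ≡ 15 (mod 433)
15^2 = (15^1)^2 ≡ 15^2 = 225 ≡ 225 (mod 433)
15^4 = (15^2)^2 ≡ 225^2 = 50625 ≡ 397 (mod 433)
15^8 = (15^4)^2 ≡ 397^2 = 157609 ≡ 430 (mod 433)
15^16 = (15^8)^2 ≡ 430^2 = 184900 ≡ 9 (mod 433)
15^32 = (15^16)^2 ≡ 9^2 = 81 ≡ 81 (mod 433)
15^55 = 15^32 · 15^16 · 15^4 · 15^2 · 15^1 ≡ 81 · 9 · 397 · 225 · 15 ≡ 114 (mod 433).
So M = 114. Alice computes K = M^18 mod 433.
114^1 ≡ 114 (mod 433)
114^2 = (114^1)^2 ≡ 114^2 = 12996 ≡ 6 (mod 433)
114^4 = (114^2)^2 ≡ 6^2 = 36 ≡ 36 (mod 433)
114^8 = (114^4)^2 ≡ 36^2 = 1296 ≡ 430 (mod 433)
114^16 = (114^8)^2 ≡ 430^2 = 184900 ≡ 9 (mod 433)
114^18 = 114^16 · 114^2 ≡ 9 · 6 ≡ 54 (mod 433).

54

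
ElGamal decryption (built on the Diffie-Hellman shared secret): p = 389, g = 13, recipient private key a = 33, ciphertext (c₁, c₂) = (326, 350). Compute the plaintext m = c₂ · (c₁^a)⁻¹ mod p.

156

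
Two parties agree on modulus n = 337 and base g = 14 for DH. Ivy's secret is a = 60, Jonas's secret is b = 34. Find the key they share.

Jonas sends B = g^b mod n = 14^34 mod 337.
14^1 ≡ 14 (mod 337)
14^2 = (14^1)^2 ≡ 14^2 = 196 ≡ 196 (mod 337)
14^4 = (14^2)^2 ≡ 196^2 = 38416 ≡ 335 (mod 337)
14^8 = (14^4)^2 ≡ 335^2 = 112225 ≡ 4 (mod 337)
14^16 = (14^8)^2 ≡ 4^2 = 16 ≡ 16 (mod 337)
14^32 = (14^16)^2 ≡ 16^2 = 256 ≡ 256 (mod 337)
14^34 = 14^32 · 14^2 ≡ 256 · 196 ≡ 300 (mod 337).
So B = 300. Ivy then computes K = B^a mod n = 300^60 mod 337.
300^1 ≡ 300 (mod 337)
300^2 = (300^1)^2 ≡ 300^2 = 90000 ≡ 21 (mod 337)
300^4 = (300^2)^2 ≡ 21^2 = 441 ≡ 104 (mod 337)
300^8 = (300^4)^2 ≡ 104^2 = 10816 ≡ 32 (mod 337)
300^16 = (300^8)^2 ≡ 32^2 = 1024 ≡ 13 (mod 337)
300^32 = (300^16)^2 ≡ 13^2 = 169 ≡ 169 (mod 337)
300^60 = 300^32 · 300^16 · 300^8 · 300^4 ≡ 169 · 13 · 32 · 104 ≡ 64 (mod 337).

64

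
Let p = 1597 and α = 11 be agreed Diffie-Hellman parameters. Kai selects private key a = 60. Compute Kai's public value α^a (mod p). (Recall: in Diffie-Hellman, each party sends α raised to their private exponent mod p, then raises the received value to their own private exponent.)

1522

Public value = 11^60 (mod 1597).
11^1 ≡ 11 (mod 1597)
11^2 = (11^1)^2 ≡ 11^2 = 121 ≡ 121 (mod 1597)
11^4 = (11^2)^2 ≡ 121^2 = 14641 ≡ 268 (mod 1597)
11^8 = (11^4)^2 ≡ 268^2 = 71824 ≡ 1556 (mod 1597)
11^16 = (11^8)^2 ≡ 1556^2 = 2421136 ≡ 84 (mod 1597)
11^32 = (11^16)^2 ≡ 84^2 = 7056 ≡ 668 (mod 1597)
11^60 = 11^32 · 11^16 · 11^8 · 11^4 ≡ 668 · 84 · 1556 · 268 ≡ 1522 (mod 1597).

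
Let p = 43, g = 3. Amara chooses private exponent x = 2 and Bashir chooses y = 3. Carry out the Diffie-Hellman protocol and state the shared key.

Amara sends A = g^x mod p = 3^2 mod 43.
3^1 ≡ 3 (mod 43)
3^2 = (3^1)^2 ≡ 3^2 = 9 ≡ 9 (mod 43)
So A = 9. Bashir then computes K = A^y mod p = 9^3 mod 43.
9^1 ≡ 9 (mod 43)
9^2 = (9^1)^2 ≡ 9^2 = 81 ≡ 38 (mod 43)
9^3 = 9^2 · 9^1 ≡ 38 · 9 ≡ 41 (mod 43).

41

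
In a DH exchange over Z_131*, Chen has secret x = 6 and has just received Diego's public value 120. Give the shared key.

48

Shared key K = 120^6 mod 131.
120^1 ≡ 120 (mod 131)
120^2 = (120^1)^2 ≡ 120^2 = 14400 ≡ 121 (mod 131)
120^4 = (120^2)^2 ≡ 121^2 = 14641 ≡ 100 (mod 131)
120^6 = 120^4 · 120^2 ≡ 100 · 121 ≡ 48 (mod 131).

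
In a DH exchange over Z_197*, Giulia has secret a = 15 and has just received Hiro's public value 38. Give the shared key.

72

Shared key K = 38^15 mod 197.
38^1 ≡ 38 (mod 197)
38^2 = (38^1)^2 ≡ 38^2 = 1444 ≡ 65 (mod 197)
38^4 = (38^2)^2 ≡ 65^2 = 4225 ≡ 88 (mod 197)
38^8 = (38^4)^2 ≡ 88^2 = 7744 ≡ 61 (mod 197)
38^15 = 38^8 · 38^4 · 38^2 · 38^1 ≡ 61 · 88 · 65 · 38 ≡ 72 (mod 197).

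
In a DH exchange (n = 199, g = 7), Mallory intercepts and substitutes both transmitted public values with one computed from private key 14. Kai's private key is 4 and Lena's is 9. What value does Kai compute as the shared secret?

Kai receives Mallory's public value M = 7^14 mod 199 instead of the honest one.
7^1 ≡ 7 (mod 199)
7^2 = (7^1)^2 ≡ 7^2 = 49 ≡ 49 (mod 199)
7^4 = (7^2)^2 ≡ 49^2 = 2401 ≡ 13 (mod 199)
7^8 = (7^4)^2 ≡ 13^2 = 169 ≡ 169 (mod 199)
7^14 = 7^8 · 7^4 · 7^2 ≡ 169 · 13 · 49 ≡ 193 (mod 199).
So M = 193. Kai computes K = M^4 mod 199.
193^1 ≡ 193 (mod 199)
193^2 = (193^1)^2 ≡ 193^2 = 37249 ≡ 36 (mod 199)
193^4 = (193^2)^2 ≡ 36^2 = 1296 ≡ 102 (mod 199)

102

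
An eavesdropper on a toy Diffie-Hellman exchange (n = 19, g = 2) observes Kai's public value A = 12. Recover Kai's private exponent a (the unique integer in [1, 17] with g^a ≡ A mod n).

15

Try successive powers of 2 modulo 19:
2^1 ≡ 2
2^2 ≡ 4
2^3 ≡ 8
2^4 ≡ 16
2^5 ≡ 13
2^6 ≡ 7
2^7 ≡ 14
2^8 ≡ 9
2^9 ≡ 18
2^10 ≡ 17
2^11 ≡ 15
2^12 ≡ 11
2^13 ≡ 3
2^14 ≡ 6
2^15 ≡ 12
Found: a = 15.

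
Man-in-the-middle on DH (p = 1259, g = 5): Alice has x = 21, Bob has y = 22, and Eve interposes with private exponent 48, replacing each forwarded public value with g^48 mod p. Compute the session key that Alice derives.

Alice receives Eve's public value M = 5^48 mod 1259 instead of the honest one.
5^1 ≡ 5 (mod 1259)
5^2 = (5^1)^2 ≡ 5^2 = 25 ≡ 25 (mod 1259)
5^4 = (5^2)^2 ≡ 25^2 = 625 ≡ 625 (mod 1259)
5^8 = (5^4)^2 ≡ 625^2 = 390625 ≡ 335 (mod 1259)
5^16 = (5^8)^2 ≡ 335^2 = 112225 ≡ 174 (mod 1259)
5^32 = (5^16)^2 ≡ 174^2 = 30276 ≡ 60 (mod 1259)
5^48 = 5^32 · 5^16 ≡ 60 · 174 ≡ 368 (mod 1259).
So M = 368. Alice computes K = M^21 mod 1259.
368^1 ≡ 368 (mod 1259)
368^2 = (368^1)^2 ≡ 368^2 = 135424 ≡ 711 (mod 1259)
368^4 = (368^2)^2 ≡ 711^2 = 505521 ≡ 662 (mod 1259)
368^8 = (368^4)^2 ≡ 662^2 = 438244 ≡ 112 (mod 1259)
368^16 = (368^8)^2 ≡ 112^2 = 12544 ≡ 1213 (mod 1259)
368^21 = 368^16 · 368^4 · 368^1 ≡ 1213 · 662 · 368 ≡ 23 (mod 1259).

23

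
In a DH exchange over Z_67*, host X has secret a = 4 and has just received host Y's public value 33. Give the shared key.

Shared key K = 33^4 mod 67.
33^1 ≡ 33 (mod 67)
33^2 = (33^1)^2 ≡ 33^2 = 1089 ≡ 17 (mod 67)
33^4 = (33^2)^2 ≡ 17^2 = 289 ≡ 21 (mod 67)

21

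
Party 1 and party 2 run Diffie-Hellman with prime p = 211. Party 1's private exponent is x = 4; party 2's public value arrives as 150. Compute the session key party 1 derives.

Shared key K = 150^4 mod 211.
150^1 ≡ 150 (mod 211)
150^2 = (150^1)^2 ≡ 150^2 = 22500 ≡ 134 (mod 211)
150^4 = (150^2)^2 ≡ 134^2 = 17956 ≡ 21 (mod 211)

21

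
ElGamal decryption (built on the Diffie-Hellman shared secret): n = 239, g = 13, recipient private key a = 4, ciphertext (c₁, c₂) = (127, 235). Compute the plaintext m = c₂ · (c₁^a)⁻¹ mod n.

146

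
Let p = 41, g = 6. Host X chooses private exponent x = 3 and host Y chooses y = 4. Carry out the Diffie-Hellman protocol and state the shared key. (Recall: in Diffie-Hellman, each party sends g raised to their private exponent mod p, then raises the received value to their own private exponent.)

4

Host X sends A = g^x mod p = 6^3 mod 41.
6^1 ≡ 6 (mod 41)
6^2 = (6^1)^2 ≡ 6^2 = 36 ≡ 36 (mod 41)
6^3 = 6^2 · 6^1 ≡ 36 · 6 ≡ 11 (mod 41).
So A = 11. Host Y then computes K = A^y mod p = 11^4 mod 41.
11^1 ≡ 11 (mod 41)
11^2 = (11^1)^2 ≡ 11^2 = 121 ≡ 39 (mod 41)
11^4 = (11^2)^2 ≡ 39^2 = 1521 ≡ 4 (mod 41)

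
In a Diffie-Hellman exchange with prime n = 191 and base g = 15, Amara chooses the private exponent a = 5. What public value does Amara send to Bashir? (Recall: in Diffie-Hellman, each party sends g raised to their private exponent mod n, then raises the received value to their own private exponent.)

Public value = 15^5 mod 191.
15^1 ≡ 15 (mod 191)
15^2 = (15^1)^2 ≡ 15^2 = 225 ≡ 34 (mod 191)
15^4 = (15^2)^2 ≡ 34^2 = 1156 ≡ 10 (mod 191)
15^5 = 15^4 · 15^1 ≡ 10 · 15 ≡ 150 (mod 191).

150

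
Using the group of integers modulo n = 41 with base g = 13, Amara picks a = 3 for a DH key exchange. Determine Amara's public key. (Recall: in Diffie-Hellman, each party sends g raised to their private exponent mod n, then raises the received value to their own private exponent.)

24

Public value = 13^{3} \pmod{41}.
13^1 ≡ 13 (mod 41)
13^2 = (13^1)^2 ≡ 13^2 = 169 ≡ 5 (mod 41)
13^3 = 13^2 · 13^1 ≡ 5 · 13 ≡ 24 (mod 41).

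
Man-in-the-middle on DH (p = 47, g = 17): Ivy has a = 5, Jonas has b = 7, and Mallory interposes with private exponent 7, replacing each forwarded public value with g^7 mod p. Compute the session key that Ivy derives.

Ivy receives Mallory's public value M = 17^7 mod 47 instead of the honest one.
17^1 ≡ 17 (mod 47)
17^2 = (17^1)^2 ≡ 17^2 = 289 ≡ 7 (mod 47)
17^4 = (17^2)^2 ≡ 7^2 = 49 ≡ 2 (mod 47)
17^7 = 17^4 · 17^2 · 17^1 ≡ 2 · 7 · 17 ≡ 3 (mod 47).
So M = 3. Ivy computes K = M^5 mod 47.
3^1 ≡ 3 (mod 47)
3^2 = (3^1)^2 ≡ 3^2 = 9 ≡ 9 (mod 47)
3^4 = (3^2)^2 ≡ 9^2 = 81 ≡ 34 (mod 47)
3^5 = 3^4 · 3^1 ≡ 34 · 3 ≡ 8 (mod 47).

8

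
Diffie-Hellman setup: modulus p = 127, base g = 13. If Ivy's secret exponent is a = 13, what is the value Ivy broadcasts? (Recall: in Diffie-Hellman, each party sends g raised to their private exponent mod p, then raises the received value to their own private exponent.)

15

Public value = 13^13 (mod 127).
13^1 ≡ 13 (mod 127)
13^2 = (13^1)^2 ≡ 13^2 = 169 ≡ 42 (mod 127)
13^4 = (13^2)^2 ≡ 42^2 = 1764 ≡ 113 (mod 127)
13^8 = (13^4)^2 ≡ 113^2 = 12769 ≡ 69 (mod 127)
13^13 = 13^8 · 13^4 · 13^1 ≡ 69 · 113 · 13 ≡ 15 (mod 127).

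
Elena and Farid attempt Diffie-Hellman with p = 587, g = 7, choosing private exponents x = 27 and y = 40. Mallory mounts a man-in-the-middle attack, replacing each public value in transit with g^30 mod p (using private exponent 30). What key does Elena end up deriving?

Elena receives Mallory's public value M = 7^30 mod 587 instead of the honest one.
7^1 ≡ 7 (mod 587)
7^2 = (7^1)^2 ≡ 7^2 = 49 ≡ 49 (mod 587)
7^4 = (7^2)^2 ≡ 49^2 = 2401 ≡ 53 (mod 587)
7^8 = (7^4)^2 ≡ 53^2 = 2809 ≡ 461 (mod 587)
7^16 = (7^8)^2 ≡ 461^2 = 212521 ≡ 27 (mod 587)
7^30 = 7^16 · 7^8 · 7^4 · 7^2 ≡ 27 · 461 · 53 · 49 ≡ 530 (mod 587).
So M = 530. Elena computes K = M^27 mod 587.
530^1 ≡ 530 (mod 587)
530^2 = (530^1)^2 ≡ 530^2 = 280900 ≡ 314 (mod 587)
530^4 = (530^2)^2 ≡ 314^2 = 98596 ≡ 567 (mod 587)
530^8 = (530^4)^2 ≡ 567^2 = 321489 ≡ 400 (mod 587)
530^16 = (530^8)^2 ≡ 400^2 = 160000 ≡ 336 (mod 587)
530^27 = 530^16 · 530^8 · 530^2 · 530^1 ≡ 336 · 400 · 314 · 530 ≡ 167 (mod 587).

167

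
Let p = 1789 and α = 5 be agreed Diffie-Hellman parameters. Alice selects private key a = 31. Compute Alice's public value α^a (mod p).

Public value = 5^31 (mod 1789).
5^1 ≡ 5 (mod 1789)
5^2 = (5^1)^2 ≡ 5^2 = 25 ≡ 25 (mod 1789)
5^4 = (5^2)^2 ≡ 25^2 = 625 ≡ 625 (mod 1789)
5^8 = (5^4)^2 ≡ 625^2 = 390625 ≡ 623 (mod 1789)
5^16 = (5^8)^2 ≡ 623^2 = 388129 ≡ 1705 (mod 1789)
5^31 = 5^16 · 5^8 · 5^4 · 5^2 · 5^1 ≡ 1705 · 623 · 625 · 25 · 5 ≡ 1769 (mod 1789).

1769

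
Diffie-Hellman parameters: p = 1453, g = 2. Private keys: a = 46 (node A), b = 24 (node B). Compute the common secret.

Node B sends B = g^b mod p = 2^24 mod 1453.
2^1 ≡ 2 (mod 1453)
2^2 = (2^1)^2 ≡ 2^2 = 4 ≡ 4 (mod 1453)
2^4 = (2^2)^2 ≡ 4^2 = 16 ≡ 16 (mod 1453)
2^8 = (2^4)^2 ≡ 16^2 = 256 ≡ 256 (mod 1453)
2^16 = (2^8)^2 ≡ 256^2 = 65536 ≡ 151 (mod 1453)
2^24 = 2^16 · 2^8 ≡ 151 · 256 ≡ 878 (mod 1453).
So B = 878. Node A then computes K = B^a mod p = 878^46 mod 1453.
878^1 ≡ 878 (mod 1453)
878^2 = (878^1)^2 ≡ 878^2 = 770884 ≡ 794 (mod 1453)
878^4 = (878^2)^2 ≡ 794^2 = 630436 ≡ 1287 (mod 1453)
878^8 = (878^4)^2 ≡ 1287^2 = 1656369 ≡ 1402 (mod 1453)
878^16 = (878^8)^2 ≡ 1402^2 = 1965604 ≡ 1148 (mod 1453)
878^32 = (878^16)^2 ≡ 1148^2 = 1317904 ≡ 33 (mod 1453)
878^46 = 878^32 · 878^8 · 878^4 · 878^2 ≡ 33 · 1402 · 1287 · 794 ≡ 981 (mod 1453).

981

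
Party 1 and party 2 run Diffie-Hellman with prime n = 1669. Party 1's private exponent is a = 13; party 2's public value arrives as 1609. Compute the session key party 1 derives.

1158

Shared key K = 1609^13 mod 1669.
1609^1 ≡ 1609 (mod 1669)
1609^2 = (1609^1)^2 ≡ 1609^2 = 2588881 ≡ 262 (mod 1669)
1609^4 = (1609^2)^2 ≡ 262^2 = 68644 ≡ 215 (mod 1669)
1609^8 = (1609^4)^2 ≡ 215^2 = 46225 ≡ 1162 (mod 1669)
1609^13 = 1609^8 · 1609^4 · 1609^1 ≡ 1162 · 215 · 1609 ≡ 1158 (mod 1669).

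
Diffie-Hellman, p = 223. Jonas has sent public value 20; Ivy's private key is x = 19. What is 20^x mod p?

77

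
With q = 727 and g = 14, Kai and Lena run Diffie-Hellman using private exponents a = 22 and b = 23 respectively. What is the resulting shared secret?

Kai sends A = g^a mod q = 14^22 mod 727.
14^1 ≡ 14 (mod 727)
14^2 = (14^1)^2 ≡ 14^2 = 196 ≡ 196 (mod 727)
14^4 = (14^2)^2 ≡ 196^2 = 38416 ≡ 612 (mod 727)
14^8 = (14^4)^2 ≡ 612^2 = 374544 ≡ 139 (mod 727)
14^16 = (14^8)^2 ≡ 139^2 = 19321 ≡ 419 (mod 727)
14^22 = 14^16 · 14^4 · 14^2 ≡ 419 · 612 · 196 ≡ 197 (mod 727).
So A = 197. Lena then computes K = A^b mod q = 197^23 mod 727.
197^1 ≡ 197 (mod 727)
197^2 = (197^1)^2 ≡ 197^2 = 38809 ≡ 278 (mod 727)
197^4 = (197^2)^2 ≡ 278^2 = 77284 ≡ 222 (mod 727)
197^8 = (197^4)^2 ≡ 222^2 = 49284 ≡ 575 (mod 727)
197^16 = (197^8)^2 ≡ 575^2 = 330625 ≡ 567 (mod 727)
197^23 = 197^16 · 197^4 · 197^2 · 197^1 ≡ 567 · 222 · 278 · 197 ≡ 105 (mod 727).

105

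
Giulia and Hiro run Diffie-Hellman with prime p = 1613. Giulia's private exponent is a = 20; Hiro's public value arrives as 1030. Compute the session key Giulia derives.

1215

Shared key K = 1030^20 mod 1613.
1030^1 ≡ 1030 (mod 1613)
1030^2 = (1030^1)^2 ≡ 1030^2 = 1060900 ≡ 1159 (mod 1613)
1030^4 = (1030^2)^2 ≡ 1159^2 = 1343281 ≡ 1265 (mod 1613)
1030^8 = (1030^4)^2 ≡ 1265^2 = 1600225 ≡ 129 (mod 1613)
1030^16 = (1030^8)^2 ≡ 129^2 = 16641 ≡ 511 (mod 1613)
1030^20 = 1030^16 · 1030^4 ≡ 511 · 1265 ≡ 1215 (mod 1613).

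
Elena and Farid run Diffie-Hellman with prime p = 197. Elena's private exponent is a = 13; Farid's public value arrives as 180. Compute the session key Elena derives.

Shared key K = 180^13 mod 197.
180^1 ≡ 180 (mod 197)
180^2 = (180^1)^2 ≡ 180^2 = 32400 ≡ 92 (mod 197)
180^4 = (180^2)^2 ≡ 92^2 = 8464 ≡ 190 (mod 197)
180^8 = (180^4)^2 ≡ 190^2 = 36100 ≡ 49 (mod 197)
180^13 = 180^8 · 180^4 · 180^1 ≡ 49 · 190 · 180 ≡ 118 (mod 197).

118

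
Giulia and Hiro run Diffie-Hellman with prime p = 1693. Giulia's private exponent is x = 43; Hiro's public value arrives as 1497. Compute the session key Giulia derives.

Shared key K = 1497^43 mod 1693.
1497^1 ≡ 1497 (mod 1693)
1497^2 = (1497^1)^2 ≡ 1497^2 = 2241009 ≡ 1170 (mod 1693)
1497^4 = (1497^2)^2 ≡ 1170^2 = 1368900 ≡ 956 (mod 1693)
1497^8 = (1497^4)^2 ≡ 956^2 = 913936 ≡ 1409 (mod 1693)
1497^16 = (1497^8)^2 ≡ 1409^2 = 1985281 ≡ 1085 (mod 1693)
1497^32 = (1497^16)^2 ≡ 1085^2 = 1177225 ≡ 590 (mod 1693)
1497^43 = 1497^32 · 1497^8 · 1497^2 · 1497^1 ≡ 590 · 1409 · 1170 · 1497 ≡ 1291 (mod 1693).

1291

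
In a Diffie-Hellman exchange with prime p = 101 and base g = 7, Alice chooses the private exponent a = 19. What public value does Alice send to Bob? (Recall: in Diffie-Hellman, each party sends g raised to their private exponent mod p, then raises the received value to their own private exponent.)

Public value = 7^19 (mod 101).
7^1 ≡ 7 (mod 101)
7^2 = (7^1)^2 ≡ 7^2 = 49 ≡ 49 (mod 101)
7^4 = (7^2)^2 ≡ 49^2 = 2401 ≡ 78 (mod 101)
7^8 = (7^4)^2 ≡ 78^2 = 6084 ≡ 24 (mod 101)
7^16 = (7^8)^2 ≡ 24^2 = 576 ≡ 71 (mod 101)
7^19 = 7^16 · 7^2 · 7^1 ≡ 71 · 49 · 7 ≡ 12 (mod 101).

12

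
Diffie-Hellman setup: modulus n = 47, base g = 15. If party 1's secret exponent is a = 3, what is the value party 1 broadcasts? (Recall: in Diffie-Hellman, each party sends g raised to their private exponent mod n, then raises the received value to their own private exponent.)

38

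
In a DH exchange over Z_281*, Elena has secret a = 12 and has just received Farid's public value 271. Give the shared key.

59

Shared key K = 271^12 mod 281.
271^1 ≡ 271 (mod 281)
271^2 = (271^1)^2 ≡ 271^2 = 73441 ≡ 100 (mod 281)
271^4 = (271^2)^2 ≡ 100^2 = 10000 ≡ 165 (mod 281)
271^8 = (271^4)^2 ≡ 165^2 = 27225 ≡ 249 (mod 281)
271^12 = 271^8 · 271^4 ≡ 249 · 165 ≡ 59 (mod 281).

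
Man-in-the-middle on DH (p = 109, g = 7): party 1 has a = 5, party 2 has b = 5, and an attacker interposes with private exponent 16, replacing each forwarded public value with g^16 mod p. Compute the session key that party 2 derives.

Party 2 receives an attacker's public value M = 7^16 mod 109 instead of the honest one.
7^1 ≡ 7 (mod 109)
7^2 = (7^1)^2 ≡ 7^2 = 49 ≡ 49 (mod 109)
7^4 = (7^2)^2 ≡ 49^2 = 2401 ≡ 3 (mod 109)
7^8 = (7^4)^2 ≡ 3^2 = 9 ≡ 9 (mod 109)
7^16 = (7^8)^2 ≡ 9^2 = 81 ≡ 81 (mod 109)
So M = 81. Party 2 computes K = M^5 mod 109.
81^1 ≡ 81 (mod 109)
81^2 = (81^1)^2 ≡ 81^2 = 6561 ≡ 21 (mod 109)
81^4 = (81^2)^2 ≡ 21^2 = 441 ≡ 5 (mod 109)
81^5 = 81^4 · 81^1 ≡ 5 · 81 ≡ 78 (mod 109).

78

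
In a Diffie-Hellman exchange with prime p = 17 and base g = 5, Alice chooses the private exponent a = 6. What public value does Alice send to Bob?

2

Public value = 5^6 mod 17.
5^1 ≡ 5 (mod 17)
5^2 = (5^1)^2 ≡ 5^2 = 25 ≡ 8 (mod 17)
5^4 = (5^2)^2 ≡ 8^2 = 64 ≡ 13 (mod 17)
5^6 = 5^4 · 5^2 ≡ 13 · 8 ≡ 2 (mod 17).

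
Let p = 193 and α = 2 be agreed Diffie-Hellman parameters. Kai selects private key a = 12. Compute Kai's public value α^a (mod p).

Public value = 2^12 (mod 193).
2^1 ≡ 2 (mod 193)
2^2 = (2^1)^2 ≡ 2^2 = 4 ≡ 4 (mod 193)
2^4 = (2^2)^2 ≡ 4^2 = 16 ≡ 16 (mod 193)
2^8 = (2^4)^2 ≡ 16^2 = 256 ≡ 63 (mod 193)
2^12 = 2^8 · 2^4 ≡ 63 · 16 ≡ 43 (mod 193).

43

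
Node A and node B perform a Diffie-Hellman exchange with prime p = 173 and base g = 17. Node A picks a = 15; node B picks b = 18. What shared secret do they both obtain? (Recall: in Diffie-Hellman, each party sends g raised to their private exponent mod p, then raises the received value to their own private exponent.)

Node A sends A = g^a mod p = 17^15 mod 173.
17^1 ≡ 17 (mod 173)
17^2 = (17^1)^2 ≡ 17^2 = 289 ≡ 116 (mod 173)
17^4 = (17^2)^2 ≡ 116^2 = 13456 ≡ 135 (mod 173)
17^8 = (17^4)^2 ≡ 135^2 = 18225 ≡ 60 (mod 173)
17^15 = 17^8 · 17^4 · 17^2 · 17^1 ≡ 60 · 135 · 116 · 17 ≡ 110 (mod 173).
So A = 110. Node B then computes K = A^b mod p = 110^18 mod 173.
110^1 ≡ 110 (mod 173)
110^2 = (110^1)^2 ≡ 110^2 = 12100 ≡ 163 (mod 173)
110^4 = (110^2)^2 ≡ 163^2 = 26569 ≡ 100 (mod 173)
110^8 = (110^4)^2 ≡ 100^2 = 10000 ≡ 139 (mod 173)
110^16 = (110^8)^2 ≡ 139^2 = 19321 ≡ 118 (mod 173)
110^18 = 110^16 · 110^2 ≡ 118 · 163 ≡ 31 (mod 173).

31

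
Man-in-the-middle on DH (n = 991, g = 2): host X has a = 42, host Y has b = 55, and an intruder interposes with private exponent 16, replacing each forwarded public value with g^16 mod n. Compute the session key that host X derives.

Host X receives an intruder's public value M = 2^16 mod 991 instead of the honest one.
2^1 ≡ 2 (mod 991)
2^2 = (2^1)^2 ≡ 2^2 = 4 ≡ 4 (mod 991)
2^4 = (2^2)^2 ≡ 4^2 = 16 ≡ 16 (mod 991)
2^8 = (2^4)^2 ≡ 16^2 = 256 ≡ 256 (mod 991)
2^16 = (2^8)^2 ≡ 256^2 = 65536 ≡ 130 (mod 991)
So M = 130. Host X computes K = M^42 mod 991.
130^1 ≡ 130 (mod 991)
130^2 = (130^1)^2 ≡ 130^2 = 16900 ≡ 53 (mod 991)
130^4 = (130^2)^2 ≡ 53^2 = 2809 ≡ 827 (mod 991)
130^8 = (130^4)^2 ≡ 827^2 = 683929 ≡ 139 (mod 991)
130^16 = (130^8)^2 ≡ 139^2 = 19321 ≡ 492 (mod 991)
130^32 = (130^16)^2 ≡ 492^2 = 242064 ≡ 260 (mod 991)
130^42 = 130^32 · 130^8 · 130^2 ≡ 260 · 139 · 53 ≡ 808 (mod 991).

808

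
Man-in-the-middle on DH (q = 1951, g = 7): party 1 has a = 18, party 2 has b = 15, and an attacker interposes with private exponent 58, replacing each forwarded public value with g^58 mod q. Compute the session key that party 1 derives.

Party 1 receives an attacker's public value M = 7^58 mod 1951 instead of the honest one.
7^1 ≡ 7 (mod 1951)
7^2 = (7^1)^2 ≡ 7^2 = 49 ≡ 49 (mod 1951)
7^4 = (7^2)^2 ≡ 49^2 = 2401 ≡ 450 (mod 1951)
7^8 = (7^4)^2 ≡ 450^2 = 202500 ≡ 1547 (mod 1951)
7^16 = (7^8)^2 ≡ 1547^2 = 2393209 ≡ 1283 (mod 1951)
7^32 = (7^16)^2 ≡ 1283^2 = 1646089 ≡ 1396 (mod 1951)
7^58 = 7^32 · 7^16 · 7^8 · 7^2 ≡ 1396 · 1283 · 1547 · 49 ≡ 1308 (mod 1951).
So M = 1308. Party 1 computes K = M^18 mod 1951.
1308^1 ≡ 1308 (mod 1951)
1308^2 = (1308^1)^2 ≡ 1308^2 = 1710864 ≡ 1788 (mod 1951)
1308^4 = (1308^2)^2 ≡ 1788^2 = 3196944 ≡ 1206 (mod 1951)
1308^8 = (1308^4)^2 ≡ 1206^2 = 1454436 ≡ 941 (mod 1951)
1308^16 = (1308^8)^2 ≡ 941^2 = 885481 ≡ 1678 (mod 1951)
1308^18 = 1308^16 · 1308^2 ≡ 1678 · 1788 ≡ 1577 (mod 1951).

1577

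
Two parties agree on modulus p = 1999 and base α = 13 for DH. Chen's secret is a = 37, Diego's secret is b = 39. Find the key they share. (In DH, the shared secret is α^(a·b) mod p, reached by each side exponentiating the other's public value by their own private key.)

Diego sends B = α^b mod p = 13^39 mod 1999.
13^1 ≡ 13 (mod 1999)
13^2 = (13^1)^2 ≡ 13^2 = 169 ≡ 169 (mod 1999)
13^4 = (13^2)^2 ≡ 169^2 = 28561 ≡ 575 (mod 1999)
13^8 = (13^4)^2 ≡ 575^2 = 330625 ≡ 790 (mod 1999)
13^16 = (13^8)^2 ≡ 790^2 = 624100 ≡ 412 (mod 1999)
13^32 = (13^16)^2 ≡ 412^2 = 169744 ≡ 1828 (mod 1999)
13^39 = 13^32 · 13^4 · 13^2 · 13^1 ≡ 1828 · 575 · 169 · 13 ≡ 1910 (mod 1999).
So B = 1910. Chen then computes K = B^a mod p = 1910^37 mod 1999.
1910^1 ≡ 1910 (mod 1999)
1910^2 = (1910^1)^2 ≡ 1910^2 = 3648100 ≡ 1924 (mod 1999)
1910^4 = (1910^2)^2 ≡ 1924^2 = 3701776 ≡ 1627 (mod 1999)
1910^8 = (1910^4)^2 ≡ 1627^2 = 2647129 ≡ 453 (mod 1999)
1910^16 = (1910^8)^2 ≡ 453^2 = 205209 ≡ 1311 (mod 1999)
1910^32 = (1910^16)^2 ≡ 1311^2 = 1718721 ≡ 1580 (mod 1999)
1910^37 = 1910^32 · 1910^4 · 1910^1 ≡ 1580 · 1627 · 1910 ≡ 808 (mod 1999).

808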